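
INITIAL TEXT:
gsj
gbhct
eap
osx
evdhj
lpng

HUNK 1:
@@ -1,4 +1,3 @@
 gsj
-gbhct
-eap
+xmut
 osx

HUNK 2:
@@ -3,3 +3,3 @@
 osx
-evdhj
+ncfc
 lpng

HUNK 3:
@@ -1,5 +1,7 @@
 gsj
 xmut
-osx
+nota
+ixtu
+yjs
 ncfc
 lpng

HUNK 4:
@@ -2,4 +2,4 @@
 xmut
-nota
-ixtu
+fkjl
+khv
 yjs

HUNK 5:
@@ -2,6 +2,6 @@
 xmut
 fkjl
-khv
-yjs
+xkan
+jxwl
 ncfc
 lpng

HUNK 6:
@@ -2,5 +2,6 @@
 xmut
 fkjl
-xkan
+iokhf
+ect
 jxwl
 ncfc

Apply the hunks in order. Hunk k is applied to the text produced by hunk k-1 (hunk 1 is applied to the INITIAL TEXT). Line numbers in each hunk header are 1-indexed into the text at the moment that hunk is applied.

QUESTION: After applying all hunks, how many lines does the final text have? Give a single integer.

Answer: 8

Derivation:
Hunk 1: at line 1 remove [gbhct,eap] add [xmut] -> 5 lines: gsj xmut osx evdhj lpng
Hunk 2: at line 3 remove [evdhj] add [ncfc] -> 5 lines: gsj xmut osx ncfc lpng
Hunk 3: at line 1 remove [osx] add [nota,ixtu,yjs] -> 7 lines: gsj xmut nota ixtu yjs ncfc lpng
Hunk 4: at line 2 remove [nota,ixtu] add [fkjl,khv] -> 7 lines: gsj xmut fkjl khv yjs ncfc lpng
Hunk 5: at line 2 remove [khv,yjs] add [xkan,jxwl] -> 7 lines: gsj xmut fkjl xkan jxwl ncfc lpng
Hunk 6: at line 2 remove [xkan] add [iokhf,ect] -> 8 lines: gsj xmut fkjl iokhf ect jxwl ncfc lpng
Final line count: 8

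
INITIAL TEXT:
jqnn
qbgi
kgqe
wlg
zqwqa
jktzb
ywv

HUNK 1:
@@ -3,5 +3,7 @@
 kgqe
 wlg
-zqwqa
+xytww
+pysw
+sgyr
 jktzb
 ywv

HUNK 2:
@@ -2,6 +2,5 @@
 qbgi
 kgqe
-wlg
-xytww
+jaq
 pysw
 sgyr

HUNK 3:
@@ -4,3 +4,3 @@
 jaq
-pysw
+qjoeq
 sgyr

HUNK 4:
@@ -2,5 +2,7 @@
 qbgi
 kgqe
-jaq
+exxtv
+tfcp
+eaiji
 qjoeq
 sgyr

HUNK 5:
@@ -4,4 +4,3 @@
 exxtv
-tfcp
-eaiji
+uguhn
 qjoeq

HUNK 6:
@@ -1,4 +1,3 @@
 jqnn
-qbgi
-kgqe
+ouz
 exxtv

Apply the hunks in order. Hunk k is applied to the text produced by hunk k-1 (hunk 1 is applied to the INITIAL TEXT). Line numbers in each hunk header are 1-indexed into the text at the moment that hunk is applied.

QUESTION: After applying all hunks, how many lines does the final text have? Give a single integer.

Hunk 1: at line 3 remove [zqwqa] add [xytww,pysw,sgyr] -> 9 lines: jqnn qbgi kgqe wlg xytww pysw sgyr jktzb ywv
Hunk 2: at line 2 remove [wlg,xytww] add [jaq] -> 8 lines: jqnn qbgi kgqe jaq pysw sgyr jktzb ywv
Hunk 3: at line 4 remove [pysw] add [qjoeq] -> 8 lines: jqnn qbgi kgqe jaq qjoeq sgyr jktzb ywv
Hunk 4: at line 2 remove [jaq] add [exxtv,tfcp,eaiji] -> 10 lines: jqnn qbgi kgqe exxtv tfcp eaiji qjoeq sgyr jktzb ywv
Hunk 5: at line 4 remove [tfcp,eaiji] add [uguhn] -> 9 lines: jqnn qbgi kgqe exxtv uguhn qjoeq sgyr jktzb ywv
Hunk 6: at line 1 remove [qbgi,kgqe] add [ouz] -> 8 lines: jqnn ouz exxtv uguhn qjoeq sgyr jktzb ywv
Final line count: 8

Answer: 8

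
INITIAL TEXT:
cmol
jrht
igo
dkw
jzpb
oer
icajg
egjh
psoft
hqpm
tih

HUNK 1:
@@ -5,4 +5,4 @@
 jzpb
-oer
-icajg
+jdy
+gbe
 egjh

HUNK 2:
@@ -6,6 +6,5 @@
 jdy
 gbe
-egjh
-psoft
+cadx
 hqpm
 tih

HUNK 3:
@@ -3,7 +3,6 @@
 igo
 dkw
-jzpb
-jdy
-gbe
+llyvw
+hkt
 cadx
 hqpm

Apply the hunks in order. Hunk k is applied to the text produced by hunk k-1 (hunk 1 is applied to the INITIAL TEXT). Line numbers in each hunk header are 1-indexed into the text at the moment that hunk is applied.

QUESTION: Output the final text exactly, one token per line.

Hunk 1: at line 5 remove [oer,icajg] add [jdy,gbe] -> 11 lines: cmol jrht igo dkw jzpb jdy gbe egjh psoft hqpm tih
Hunk 2: at line 6 remove [egjh,psoft] add [cadx] -> 10 lines: cmol jrht igo dkw jzpb jdy gbe cadx hqpm tih
Hunk 3: at line 3 remove [jzpb,jdy,gbe] add [llyvw,hkt] -> 9 lines: cmol jrht igo dkw llyvw hkt cadx hqpm tih

Answer: cmol
jrht
igo
dkw
llyvw
hkt
cadx
hqpm
tih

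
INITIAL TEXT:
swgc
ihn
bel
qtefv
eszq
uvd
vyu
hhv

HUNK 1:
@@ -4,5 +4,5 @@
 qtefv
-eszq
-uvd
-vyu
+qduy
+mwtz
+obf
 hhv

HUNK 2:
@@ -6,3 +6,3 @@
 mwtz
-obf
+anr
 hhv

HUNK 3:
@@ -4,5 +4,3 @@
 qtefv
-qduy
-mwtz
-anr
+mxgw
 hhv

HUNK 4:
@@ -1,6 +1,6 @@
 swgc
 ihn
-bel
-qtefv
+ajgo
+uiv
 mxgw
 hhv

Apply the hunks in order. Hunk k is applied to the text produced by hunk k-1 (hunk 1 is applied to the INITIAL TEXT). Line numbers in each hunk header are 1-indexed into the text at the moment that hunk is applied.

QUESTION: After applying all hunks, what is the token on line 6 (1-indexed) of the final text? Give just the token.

Hunk 1: at line 4 remove [eszq,uvd,vyu] add [qduy,mwtz,obf] -> 8 lines: swgc ihn bel qtefv qduy mwtz obf hhv
Hunk 2: at line 6 remove [obf] add [anr] -> 8 lines: swgc ihn bel qtefv qduy mwtz anr hhv
Hunk 3: at line 4 remove [qduy,mwtz,anr] add [mxgw] -> 6 lines: swgc ihn bel qtefv mxgw hhv
Hunk 4: at line 1 remove [bel,qtefv] add [ajgo,uiv] -> 6 lines: swgc ihn ajgo uiv mxgw hhv
Final line 6: hhv

Answer: hhv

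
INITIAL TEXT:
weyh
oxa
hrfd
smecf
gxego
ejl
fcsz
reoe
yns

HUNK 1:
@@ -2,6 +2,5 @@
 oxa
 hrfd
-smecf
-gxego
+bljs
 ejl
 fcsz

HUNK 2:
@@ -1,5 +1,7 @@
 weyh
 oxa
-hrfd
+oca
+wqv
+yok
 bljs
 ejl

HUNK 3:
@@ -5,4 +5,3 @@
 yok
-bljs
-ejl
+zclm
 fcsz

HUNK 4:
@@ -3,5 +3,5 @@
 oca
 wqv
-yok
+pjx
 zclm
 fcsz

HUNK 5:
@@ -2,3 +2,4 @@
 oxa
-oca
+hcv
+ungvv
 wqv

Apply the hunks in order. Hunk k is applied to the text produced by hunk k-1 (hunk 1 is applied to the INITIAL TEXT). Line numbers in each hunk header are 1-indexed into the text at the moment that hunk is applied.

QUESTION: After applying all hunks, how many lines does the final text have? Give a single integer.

Hunk 1: at line 2 remove [smecf,gxego] add [bljs] -> 8 lines: weyh oxa hrfd bljs ejl fcsz reoe yns
Hunk 2: at line 1 remove [hrfd] add [oca,wqv,yok] -> 10 lines: weyh oxa oca wqv yok bljs ejl fcsz reoe yns
Hunk 3: at line 5 remove [bljs,ejl] add [zclm] -> 9 lines: weyh oxa oca wqv yok zclm fcsz reoe yns
Hunk 4: at line 3 remove [yok] add [pjx] -> 9 lines: weyh oxa oca wqv pjx zclm fcsz reoe yns
Hunk 5: at line 2 remove [oca] add [hcv,ungvv] -> 10 lines: weyh oxa hcv ungvv wqv pjx zclm fcsz reoe yns
Final line count: 10

Answer: 10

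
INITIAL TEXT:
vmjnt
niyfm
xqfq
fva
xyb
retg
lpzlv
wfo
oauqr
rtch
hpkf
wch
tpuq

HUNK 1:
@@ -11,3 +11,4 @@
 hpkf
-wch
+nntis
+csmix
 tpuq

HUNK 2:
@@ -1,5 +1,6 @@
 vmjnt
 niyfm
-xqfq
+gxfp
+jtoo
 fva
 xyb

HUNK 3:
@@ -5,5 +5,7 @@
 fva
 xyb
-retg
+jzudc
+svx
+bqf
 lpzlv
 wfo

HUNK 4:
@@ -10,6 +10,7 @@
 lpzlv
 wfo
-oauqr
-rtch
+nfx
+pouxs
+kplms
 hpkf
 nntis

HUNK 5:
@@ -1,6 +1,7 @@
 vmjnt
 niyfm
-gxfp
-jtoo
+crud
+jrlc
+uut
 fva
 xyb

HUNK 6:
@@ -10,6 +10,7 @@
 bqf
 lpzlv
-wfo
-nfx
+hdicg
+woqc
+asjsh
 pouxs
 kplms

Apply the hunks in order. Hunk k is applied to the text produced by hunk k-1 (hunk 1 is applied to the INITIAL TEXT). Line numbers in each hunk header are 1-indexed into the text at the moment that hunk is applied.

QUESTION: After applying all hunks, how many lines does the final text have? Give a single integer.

Hunk 1: at line 11 remove [wch] add [nntis,csmix] -> 14 lines: vmjnt niyfm xqfq fva xyb retg lpzlv wfo oauqr rtch hpkf nntis csmix tpuq
Hunk 2: at line 1 remove [xqfq] add [gxfp,jtoo] -> 15 lines: vmjnt niyfm gxfp jtoo fva xyb retg lpzlv wfo oauqr rtch hpkf nntis csmix tpuq
Hunk 3: at line 5 remove [retg] add [jzudc,svx,bqf] -> 17 lines: vmjnt niyfm gxfp jtoo fva xyb jzudc svx bqf lpzlv wfo oauqr rtch hpkf nntis csmix tpuq
Hunk 4: at line 10 remove [oauqr,rtch] add [nfx,pouxs,kplms] -> 18 lines: vmjnt niyfm gxfp jtoo fva xyb jzudc svx bqf lpzlv wfo nfx pouxs kplms hpkf nntis csmix tpuq
Hunk 5: at line 1 remove [gxfp,jtoo] add [crud,jrlc,uut] -> 19 lines: vmjnt niyfm crud jrlc uut fva xyb jzudc svx bqf lpzlv wfo nfx pouxs kplms hpkf nntis csmix tpuq
Hunk 6: at line 10 remove [wfo,nfx] add [hdicg,woqc,asjsh] -> 20 lines: vmjnt niyfm crud jrlc uut fva xyb jzudc svx bqf lpzlv hdicg woqc asjsh pouxs kplms hpkf nntis csmix tpuq
Final line count: 20

Answer: 20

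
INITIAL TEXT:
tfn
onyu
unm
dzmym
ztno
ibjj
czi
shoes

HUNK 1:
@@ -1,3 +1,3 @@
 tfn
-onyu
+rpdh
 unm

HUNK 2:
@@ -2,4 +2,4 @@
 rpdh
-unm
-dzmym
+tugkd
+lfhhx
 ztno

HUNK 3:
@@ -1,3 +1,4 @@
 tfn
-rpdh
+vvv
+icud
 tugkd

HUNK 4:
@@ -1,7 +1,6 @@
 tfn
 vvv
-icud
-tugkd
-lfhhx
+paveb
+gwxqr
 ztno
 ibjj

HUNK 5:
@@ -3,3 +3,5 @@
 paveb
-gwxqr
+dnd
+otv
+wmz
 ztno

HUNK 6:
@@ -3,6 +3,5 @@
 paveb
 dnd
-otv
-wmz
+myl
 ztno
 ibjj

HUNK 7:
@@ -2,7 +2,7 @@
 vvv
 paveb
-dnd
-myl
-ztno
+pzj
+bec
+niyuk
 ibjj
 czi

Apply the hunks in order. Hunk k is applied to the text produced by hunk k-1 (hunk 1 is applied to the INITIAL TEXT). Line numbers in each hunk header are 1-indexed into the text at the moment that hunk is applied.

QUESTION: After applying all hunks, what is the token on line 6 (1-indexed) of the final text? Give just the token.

Answer: niyuk

Derivation:
Hunk 1: at line 1 remove [onyu] add [rpdh] -> 8 lines: tfn rpdh unm dzmym ztno ibjj czi shoes
Hunk 2: at line 2 remove [unm,dzmym] add [tugkd,lfhhx] -> 8 lines: tfn rpdh tugkd lfhhx ztno ibjj czi shoes
Hunk 3: at line 1 remove [rpdh] add [vvv,icud] -> 9 lines: tfn vvv icud tugkd lfhhx ztno ibjj czi shoes
Hunk 4: at line 1 remove [icud,tugkd,lfhhx] add [paveb,gwxqr] -> 8 lines: tfn vvv paveb gwxqr ztno ibjj czi shoes
Hunk 5: at line 3 remove [gwxqr] add [dnd,otv,wmz] -> 10 lines: tfn vvv paveb dnd otv wmz ztno ibjj czi shoes
Hunk 6: at line 3 remove [otv,wmz] add [myl] -> 9 lines: tfn vvv paveb dnd myl ztno ibjj czi shoes
Hunk 7: at line 2 remove [dnd,myl,ztno] add [pzj,bec,niyuk] -> 9 lines: tfn vvv paveb pzj bec niyuk ibjj czi shoes
Final line 6: niyuk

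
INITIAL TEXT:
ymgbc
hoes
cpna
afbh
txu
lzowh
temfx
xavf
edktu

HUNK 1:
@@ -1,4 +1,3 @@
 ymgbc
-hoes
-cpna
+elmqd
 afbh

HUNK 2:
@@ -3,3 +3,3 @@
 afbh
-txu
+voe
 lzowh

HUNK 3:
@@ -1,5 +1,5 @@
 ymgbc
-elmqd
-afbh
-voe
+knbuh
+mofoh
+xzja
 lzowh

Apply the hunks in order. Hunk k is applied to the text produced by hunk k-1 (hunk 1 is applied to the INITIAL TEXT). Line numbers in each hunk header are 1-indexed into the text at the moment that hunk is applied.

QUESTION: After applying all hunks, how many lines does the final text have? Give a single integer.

Answer: 8

Derivation:
Hunk 1: at line 1 remove [hoes,cpna] add [elmqd] -> 8 lines: ymgbc elmqd afbh txu lzowh temfx xavf edktu
Hunk 2: at line 3 remove [txu] add [voe] -> 8 lines: ymgbc elmqd afbh voe lzowh temfx xavf edktu
Hunk 3: at line 1 remove [elmqd,afbh,voe] add [knbuh,mofoh,xzja] -> 8 lines: ymgbc knbuh mofoh xzja lzowh temfx xavf edktu
Final line count: 8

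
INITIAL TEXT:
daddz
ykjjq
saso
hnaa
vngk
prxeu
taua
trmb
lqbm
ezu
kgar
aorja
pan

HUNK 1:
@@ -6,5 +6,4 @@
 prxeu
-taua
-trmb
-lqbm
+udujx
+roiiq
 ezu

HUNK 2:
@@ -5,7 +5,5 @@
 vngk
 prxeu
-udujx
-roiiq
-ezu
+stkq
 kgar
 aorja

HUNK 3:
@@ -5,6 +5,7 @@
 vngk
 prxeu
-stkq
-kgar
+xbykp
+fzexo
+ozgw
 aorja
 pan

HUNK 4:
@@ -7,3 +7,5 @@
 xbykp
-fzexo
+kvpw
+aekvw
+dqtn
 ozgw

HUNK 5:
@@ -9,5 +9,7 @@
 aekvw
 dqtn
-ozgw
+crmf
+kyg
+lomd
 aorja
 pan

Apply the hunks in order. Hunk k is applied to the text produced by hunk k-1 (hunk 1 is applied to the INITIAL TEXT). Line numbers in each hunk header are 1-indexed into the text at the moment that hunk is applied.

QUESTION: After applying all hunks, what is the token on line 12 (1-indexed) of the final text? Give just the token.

Hunk 1: at line 6 remove [taua,trmb,lqbm] add [udujx,roiiq] -> 12 lines: daddz ykjjq saso hnaa vngk prxeu udujx roiiq ezu kgar aorja pan
Hunk 2: at line 5 remove [udujx,roiiq,ezu] add [stkq] -> 10 lines: daddz ykjjq saso hnaa vngk prxeu stkq kgar aorja pan
Hunk 3: at line 5 remove [stkq,kgar] add [xbykp,fzexo,ozgw] -> 11 lines: daddz ykjjq saso hnaa vngk prxeu xbykp fzexo ozgw aorja pan
Hunk 4: at line 7 remove [fzexo] add [kvpw,aekvw,dqtn] -> 13 lines: daddz ykjjq saso hnaa vngk prxeu xbykp kvpw aekvw dqtn ozgw aorja pan
Hunk 5: at line 9 remove [ozgw] add [crmf,kyg,lomd] -> 15 lines: daddz ykjjq saso hnaa vngk prxeu xbykp kvpw aekvw dqtn crmf kyg lomd aorja pan
Final line 12: kyg

Answer: kyg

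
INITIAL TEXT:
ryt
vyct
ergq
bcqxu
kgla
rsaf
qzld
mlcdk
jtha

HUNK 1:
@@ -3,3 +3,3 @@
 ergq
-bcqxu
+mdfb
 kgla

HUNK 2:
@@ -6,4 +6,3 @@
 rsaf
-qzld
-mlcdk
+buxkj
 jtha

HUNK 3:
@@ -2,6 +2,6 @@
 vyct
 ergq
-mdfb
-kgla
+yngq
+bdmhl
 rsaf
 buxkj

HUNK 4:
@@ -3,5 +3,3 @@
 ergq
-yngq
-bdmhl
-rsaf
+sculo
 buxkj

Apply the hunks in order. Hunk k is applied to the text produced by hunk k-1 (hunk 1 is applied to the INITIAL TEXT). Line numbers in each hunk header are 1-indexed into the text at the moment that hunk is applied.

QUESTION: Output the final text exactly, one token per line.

Answer: ryt
vyct
ergq
sculo
buxkj
jtha

Derivation:
Hunk 1: at line 3 remove [bcqxu] add [mdfb] -> 9 lines: ryt vyct ergq mdfb kgla rsaf qzld mlcdk jtha
Hunk 2: at line 6 remove [qzld,mlcdk] add [buxkj] -> 8 lines: ryt vyct ergq mdfb kgla rsaf buxkj jtha
Hunk 3: at line 2 remove [mdfb,kgla] add [yngq,bdmhl] -> 8 lines: ryt vyct ergq yngq bdmhl rsaf buxkj jtha
Hunk 4: at line 3 remove [yngq,bdmhl,rsaf] add [sculo] -> 6 lines: ryt vyct ergq sculo buxkj jtha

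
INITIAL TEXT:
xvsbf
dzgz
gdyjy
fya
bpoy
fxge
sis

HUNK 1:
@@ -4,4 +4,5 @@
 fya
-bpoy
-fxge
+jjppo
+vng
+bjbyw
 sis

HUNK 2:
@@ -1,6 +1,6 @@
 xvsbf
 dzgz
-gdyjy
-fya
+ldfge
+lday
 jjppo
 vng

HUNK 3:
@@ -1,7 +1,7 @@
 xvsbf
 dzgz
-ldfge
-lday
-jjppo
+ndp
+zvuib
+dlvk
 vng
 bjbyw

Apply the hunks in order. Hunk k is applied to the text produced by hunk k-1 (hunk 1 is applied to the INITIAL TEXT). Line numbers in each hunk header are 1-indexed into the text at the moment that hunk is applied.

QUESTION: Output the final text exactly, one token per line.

Answer: xvsbf
dzgz
ndp
zvuib
dlvk
vng
bjbyw
sis

Derivation:
Hunk 1: at line 4 remove [bpoy,fxge] add [jjppo,vng,bjbyw] -> 8 lines: xvsbf dzgz gdyjy fya jjppo vng bjbyw sis
Hunk 2: at line 1 remove [gdyjy,fya] add [ldfge,lday] -> 8 lines: xvsbf dzgz ldfge lday jjppo vng bjbyw sis
Hunk 3: at line 1 remove [ldfge,lday,jjppo] add [ndp,zvuib,dlvk] -> 8 lines: xvsbf dzgz ndp zvuib dlvk vng bjbyw sis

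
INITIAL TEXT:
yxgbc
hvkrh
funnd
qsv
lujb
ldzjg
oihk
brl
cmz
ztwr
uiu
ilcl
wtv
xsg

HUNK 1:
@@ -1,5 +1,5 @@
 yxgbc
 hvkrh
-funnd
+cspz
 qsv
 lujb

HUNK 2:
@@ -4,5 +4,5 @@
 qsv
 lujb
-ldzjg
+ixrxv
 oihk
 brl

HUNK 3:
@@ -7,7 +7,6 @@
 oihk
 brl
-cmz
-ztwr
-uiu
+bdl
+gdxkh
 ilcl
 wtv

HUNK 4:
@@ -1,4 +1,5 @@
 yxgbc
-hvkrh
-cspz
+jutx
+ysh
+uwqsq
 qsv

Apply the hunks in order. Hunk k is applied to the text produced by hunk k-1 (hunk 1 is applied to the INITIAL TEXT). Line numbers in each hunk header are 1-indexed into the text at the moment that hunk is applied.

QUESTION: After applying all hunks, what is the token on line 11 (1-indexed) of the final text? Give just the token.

Answer: gdxkh

Derivation:
Hunk 1: at line 1 remove [funnd] add [cspz] -> 14 lines: yxgbc hvkrh cspz qsv lujb ldzjg oihk brl cmz ztwr uiu ilcl wtv xsg
Hunk 2: at line 4 remove [ldzjg] add [ixrxv] -> 14 lines: yxgbc hvkrh cspz qsv lujb ixrxv oihk brl cmz ztwr uiu ilcl wtv xsg
Hunk 3: at line 7 remove [cmz,ztwr,uiu] add [bdl,gdxkh] -> 13 lines: yxgbc hvkrh cspz qsv lujb ixrxv oihk brl bdl gdxkh ilcl wtv xsg
Hunk 4: at line 1 remove [hvkrh,cspz] add [jutx,ysh,uwqsq] -> 14 lines: yxgbc jutx ysh uwqsq qsv lujb ixrxv oihk brl bdl gdxkh ilcl wtv xsg
Final line 11: gdxkh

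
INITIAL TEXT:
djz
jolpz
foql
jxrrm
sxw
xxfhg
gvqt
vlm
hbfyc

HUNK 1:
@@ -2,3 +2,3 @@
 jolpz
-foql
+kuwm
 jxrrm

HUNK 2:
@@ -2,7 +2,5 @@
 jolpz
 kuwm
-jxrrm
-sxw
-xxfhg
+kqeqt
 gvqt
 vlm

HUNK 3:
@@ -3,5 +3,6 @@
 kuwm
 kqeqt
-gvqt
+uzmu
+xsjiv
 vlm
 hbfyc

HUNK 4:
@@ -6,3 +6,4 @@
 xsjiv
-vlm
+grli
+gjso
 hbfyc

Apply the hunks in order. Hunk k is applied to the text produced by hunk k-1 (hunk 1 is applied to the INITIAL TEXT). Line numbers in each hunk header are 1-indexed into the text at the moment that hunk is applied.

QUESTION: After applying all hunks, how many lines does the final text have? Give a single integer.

Answer: 9

Derivation:
Hunk 1: at line 2 remove [foql] add [kuwm] -> 9 lines: djz jolpz kuwm jxrrm sxw xxfhg gvqt vlm hbfyc
Hunk 2: at line 2 remove [jxrrm,sxw,xxfhg] add [kqeqt] -> 7 lines: djz jolpz kuwm kqeqt gvqt vlm hbfyc
Hunk 3: at line 3 remove [gvqt] add [uzmu,xsjiv] -> 8 lines: djz jolpz kuwm kqeqt uzmu xsjiv vlm hbfyc
Hunk 4: at line 6 remove [vlm] add [grli,gjso] -> 9 lines: djz jolpz kuwm kqeqt uzmu xsjiv grli gjso hbfyc
Final line count: 9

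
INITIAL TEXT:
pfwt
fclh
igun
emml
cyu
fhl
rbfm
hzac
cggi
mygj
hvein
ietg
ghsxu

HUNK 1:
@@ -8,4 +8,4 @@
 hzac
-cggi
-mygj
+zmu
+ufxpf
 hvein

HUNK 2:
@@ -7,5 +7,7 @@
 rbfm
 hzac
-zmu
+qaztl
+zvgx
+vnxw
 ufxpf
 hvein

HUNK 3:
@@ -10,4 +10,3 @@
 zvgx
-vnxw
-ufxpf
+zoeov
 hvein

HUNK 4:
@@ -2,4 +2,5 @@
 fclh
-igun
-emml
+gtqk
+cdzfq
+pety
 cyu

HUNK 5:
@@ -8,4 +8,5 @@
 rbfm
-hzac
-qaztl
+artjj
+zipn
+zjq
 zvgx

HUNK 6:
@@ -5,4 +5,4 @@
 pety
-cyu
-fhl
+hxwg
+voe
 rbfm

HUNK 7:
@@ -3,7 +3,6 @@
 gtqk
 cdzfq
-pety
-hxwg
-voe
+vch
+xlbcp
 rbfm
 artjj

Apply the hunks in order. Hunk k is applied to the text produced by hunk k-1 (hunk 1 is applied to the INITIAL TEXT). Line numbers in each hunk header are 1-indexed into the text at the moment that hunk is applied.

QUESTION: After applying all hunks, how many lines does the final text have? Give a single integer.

Answer: 15

Derivation:
Hunk 1: at line 8 remove [cggi,mygj] add [zmu,ufxpf] -> 13 lines: pfwt fclh igun emml cyu fhl rbfm hzac zmu ufxpf hvein ietg ghsxu
Hunk 2: at line 7 remove [zmu] add [qaztl,zvgx,vnxw] -> 15 lines: pfwt fclh igun emml cyu fhl rbfm hzac qaztl zvgx vnxw ufxpf hvein ietg ghsxu
Hunk 3: at line 10 remove [vnxw,ufxpf] add [zoeov] -> 14 lines: pfwt fclh igun emml cyu fhl rbfm hzac qaztl zvgx zoeov hvein ietg ghsxu
Hunk 4: at line 2 remove [igun,emml] add [gtqk,cdzfq,pety] -> 15 lines: pfwt fclh gtqk cdzfq pety cyu fhl rbfm hzac qaztl zvgx zoeov hvein ietg ghsxu
Hunk 5: at line 8 remove [hzac,qaztl] add [artjj,zipn,zjq] -> 16 lines: pfwt fclh gtqk cdzfq pety cyu fhl rbfm artjj zipn zjq zvgx zoeov hvein ietg ghsxu
Hunk 6: at line 5 remove [cyu,fhl] add [hxwg,voe] -> 16 lines: pfwt fclh gtqk cdzfq pety hxwg voe rbfm artjj zipn zjq zvgx zoeov hvein ietg ghsxu
Hunk 7: at line 3 remove [pety,hxwg,voe] add [vch,xlbcp] -> 15 lines: pfwt fclh gtqk cdzfq vch xlbcp rbfm artjj zipn zjq zvgx zoeov hvein ietg ghsxu
Final line count: 15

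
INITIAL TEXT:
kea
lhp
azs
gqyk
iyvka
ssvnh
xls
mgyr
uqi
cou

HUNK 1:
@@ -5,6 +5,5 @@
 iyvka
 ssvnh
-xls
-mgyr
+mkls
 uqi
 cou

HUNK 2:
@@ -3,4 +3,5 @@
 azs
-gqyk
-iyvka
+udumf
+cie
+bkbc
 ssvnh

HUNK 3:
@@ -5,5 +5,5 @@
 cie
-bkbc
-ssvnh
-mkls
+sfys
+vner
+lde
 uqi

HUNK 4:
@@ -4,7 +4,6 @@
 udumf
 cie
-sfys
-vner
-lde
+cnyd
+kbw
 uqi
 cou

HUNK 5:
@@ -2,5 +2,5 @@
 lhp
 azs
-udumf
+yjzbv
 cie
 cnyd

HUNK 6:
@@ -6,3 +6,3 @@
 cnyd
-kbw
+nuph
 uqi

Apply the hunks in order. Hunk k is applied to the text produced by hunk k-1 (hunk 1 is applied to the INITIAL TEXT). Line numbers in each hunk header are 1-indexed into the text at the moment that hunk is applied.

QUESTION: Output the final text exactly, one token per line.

Answer: kea
lhp
azs
yjzbv
cie
cnyd
nuph
uqi
cou

Derivation:
Hunk 1: at line 5 remove [xls,mgyr] add [mkls] -> 9 lines: kea lhp azs gqyk iyvka ssvnh mkls uqi cou
Hunk 2: at line 3 remove [gqyk,iyvka] add [udumf,cie,bkbc] -> 10 lines: kea lhp azs udumf cie bkbc ssvnh mkls uqi cou
Hunk 3: at line 5 remove [bkbc,ssvnh,mkls] add [sfys,vner,lde] -> 10 lines: kea lhp azs udumf cie sfys vner lde uqi cou
Hunk 4: at line 4 remove [sfys,vner,lde] add [cnyd,kbw] -> 9 lines: kea lhp azs udumf cie cnyd kbw uqi cou
Hunk 5: at line 2 remove [udumf] add [yjzbv] -> 9 lines: kea lhp azs yjzbv cie cnyd kbw uqi cou
Hunk 6: at line 6 remove [kbw] add [nuph] -> 9 lines: kea lhp azs yjzbv cie cnyd nuph uqi cou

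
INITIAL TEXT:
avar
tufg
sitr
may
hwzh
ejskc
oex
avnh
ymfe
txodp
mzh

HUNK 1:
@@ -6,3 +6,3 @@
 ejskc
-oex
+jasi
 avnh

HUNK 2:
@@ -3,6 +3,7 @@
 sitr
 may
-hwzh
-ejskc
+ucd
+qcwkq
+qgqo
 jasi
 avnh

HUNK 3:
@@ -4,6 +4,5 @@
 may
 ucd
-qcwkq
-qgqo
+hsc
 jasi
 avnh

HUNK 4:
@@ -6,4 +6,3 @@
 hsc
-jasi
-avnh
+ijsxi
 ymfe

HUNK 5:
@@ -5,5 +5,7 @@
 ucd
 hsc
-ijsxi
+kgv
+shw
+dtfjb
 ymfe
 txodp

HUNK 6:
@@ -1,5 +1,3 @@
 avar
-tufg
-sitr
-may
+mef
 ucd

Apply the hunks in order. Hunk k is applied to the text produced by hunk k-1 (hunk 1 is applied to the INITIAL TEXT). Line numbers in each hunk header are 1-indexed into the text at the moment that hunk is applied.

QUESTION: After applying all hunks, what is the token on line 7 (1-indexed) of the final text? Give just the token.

Answer: dtfjb

Derivation:
Hunk 1: at line 6 remove [oex] add [jasi] -> 11 lines: avar tufg sitr may hwzh ejskc jasi avnh ymfe txodp mzh
Hunk 2: at line 3 remove [hwzh,ejskc] add [ucd,qcwkq,qgqo] -> 12 lines: avar tufg sitr may ucd qcwkq qgqo jasi avnh ymfe txodp mzh
Hunk 3: at line 4 remove [qcwkq,qgqo] add [hsc] -> 11 lines: avar tufg sitr may ucd hsc jasi avnh ymfe txodp mzh
Hunk 4: at line 6 remove [jasi,avnh] add [ijsxi] -> 10 lines: avar tufg sitr may ucd hsc ijsxi ymfe txodp mzh
Hunk 5: at line 5 remove [ijsxi] add [kgv,shw,dtfjb] -> 12 lines: avar tufg sitr may ucd hsc kgv shw dtfjb ymfe txodp mzh
Hunk 6: at line 1 remove [tufg,sitr,may] add [mef] -> 10 lines: avar mef ucd hsc kgv shw dtfjb ymfe txodp mzh
Final line 7: dtfjb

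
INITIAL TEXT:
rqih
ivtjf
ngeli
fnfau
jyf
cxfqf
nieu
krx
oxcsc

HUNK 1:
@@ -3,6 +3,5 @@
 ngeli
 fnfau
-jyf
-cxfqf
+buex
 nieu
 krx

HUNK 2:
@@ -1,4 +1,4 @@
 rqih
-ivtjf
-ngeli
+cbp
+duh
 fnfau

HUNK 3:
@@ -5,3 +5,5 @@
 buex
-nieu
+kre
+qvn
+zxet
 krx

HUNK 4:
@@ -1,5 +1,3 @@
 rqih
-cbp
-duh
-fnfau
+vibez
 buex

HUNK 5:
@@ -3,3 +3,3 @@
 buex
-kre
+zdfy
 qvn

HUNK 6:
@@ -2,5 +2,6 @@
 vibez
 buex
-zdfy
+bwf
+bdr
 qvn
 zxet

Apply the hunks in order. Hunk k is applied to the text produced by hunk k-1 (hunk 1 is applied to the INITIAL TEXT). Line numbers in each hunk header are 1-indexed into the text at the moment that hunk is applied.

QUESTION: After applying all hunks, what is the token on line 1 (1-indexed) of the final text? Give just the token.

Answer: rqih

Derivation:
Hunk 1: at line 3 remove [jyf,cxfqf] add [buex] -> 8 lines: rqih ivtjf ngeli fnfau buex nieu krx oxcsc
Hunk 2: at line 1 remove [ivtjf,ngeli] add [cbp,duh] -> 8 lines: rqih cbp duh fnfau buex nieu krx oxcsc
Hunk 3: at line 5 remove [nieu] add [kre,qvn,zxet] -> 10 lines: rqih cbp duh fnfau buex kre qvn zxet krx oxcsc
Hunk 4: at line 1 remove [cbp,duh,fnfau] add [vibez] -> 8 lines: rqih vibez buex kre qvn zxet krx oxcsc
Hunk 5: at line 3 remove [kre] add [zdfy] -> 8 lines: rqih vibez buex zdfy qvn zxet krx oxcsc
Hunk 6: at line 2 remove [zdfy] add [bwf,bdr] -> 9 lines: rqih vibez buex bwf bdr qvn zxet krx oxcsc
Final line 1: rqih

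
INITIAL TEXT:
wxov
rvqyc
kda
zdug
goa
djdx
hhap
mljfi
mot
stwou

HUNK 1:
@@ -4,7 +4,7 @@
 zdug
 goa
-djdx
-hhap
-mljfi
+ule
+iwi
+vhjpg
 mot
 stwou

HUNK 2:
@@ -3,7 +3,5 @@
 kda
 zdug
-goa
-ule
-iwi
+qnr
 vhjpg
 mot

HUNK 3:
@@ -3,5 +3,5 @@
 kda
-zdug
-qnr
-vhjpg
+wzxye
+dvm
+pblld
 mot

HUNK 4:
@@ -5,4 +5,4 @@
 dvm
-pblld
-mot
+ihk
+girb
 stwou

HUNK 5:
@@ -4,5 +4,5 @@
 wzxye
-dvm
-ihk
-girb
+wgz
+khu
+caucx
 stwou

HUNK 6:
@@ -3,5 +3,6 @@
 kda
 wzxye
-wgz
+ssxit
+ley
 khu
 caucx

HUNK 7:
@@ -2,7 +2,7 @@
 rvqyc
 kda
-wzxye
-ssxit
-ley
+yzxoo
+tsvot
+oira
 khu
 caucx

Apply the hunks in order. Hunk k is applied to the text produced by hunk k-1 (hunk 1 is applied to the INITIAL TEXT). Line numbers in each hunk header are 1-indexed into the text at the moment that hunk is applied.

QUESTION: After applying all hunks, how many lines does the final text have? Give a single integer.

Answer: 9

Derivation:
Hunk 1: at line 4 remove [djdx,hhap,mljfi] add [ule,iwi,vhjpg] -> 10 lines: wxov rvqyc kda zdug goa ule iwi vhjpg mot stwou
Hunk 2: at line 3 remove [goa,ule,iwi] add [qnr] -> 8 lines: wxov rvqyc kda zdug qnr vhjpg mot stwou
Hunk 3: at line 3 remove [zdug,qnr,vhjpg] add [wzxye,dvm,pblld] -> 8 lines: wxov rvqyc kda wzxye dvm pblld mot stwou
Hunk 4: at line 5 remove [pblld,mot] add [ihk,girb] -> 8 lines: wxov rvqyc kda wzxye dvm ihk girb stwou
Hunk 5: at line 4 remove [dvm,ihk,girb] add [wgz,khu,caucx] -> 8 lines: wxov rvqyc kda wzxye wgz khu caucx stwou
Hunk 6: at line 3 remove [wgz] add [ssxit,ley] -> 9 lines: wxov rvqyc kda wzxye ssxit ley khu caucx stwou
Hunk 7: at line 2 remove [wzxye,ssxit,ley] add [yzxoo,tsvot,oira] -> 9 lines: wxov rvqyc kda yzxoo tsvot oira khu caucx stwou
Final line count: 9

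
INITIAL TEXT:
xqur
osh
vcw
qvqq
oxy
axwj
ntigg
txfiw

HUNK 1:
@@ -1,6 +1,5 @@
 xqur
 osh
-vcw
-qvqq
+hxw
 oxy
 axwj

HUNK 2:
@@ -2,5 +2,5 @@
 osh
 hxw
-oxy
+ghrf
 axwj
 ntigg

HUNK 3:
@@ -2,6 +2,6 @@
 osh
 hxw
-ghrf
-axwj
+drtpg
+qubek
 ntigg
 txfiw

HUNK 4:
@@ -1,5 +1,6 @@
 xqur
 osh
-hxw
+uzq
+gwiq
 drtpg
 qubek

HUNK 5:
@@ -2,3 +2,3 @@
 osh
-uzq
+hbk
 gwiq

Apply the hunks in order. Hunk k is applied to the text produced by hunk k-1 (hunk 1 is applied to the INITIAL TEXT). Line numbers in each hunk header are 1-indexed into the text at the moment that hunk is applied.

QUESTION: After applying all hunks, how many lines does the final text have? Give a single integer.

Hunk 1: at line 1 remove [vcw,qvqq] add [hxw] -> 7 lines: xqur osh hxw oxy axwj ntigg txfiw
Hunk 2: at line 2 remove [oxy] add [ghrf] -> 7 lines: xqur osh hxw ghrf axwj ntigg txfiw
Hunk 3: at line 2 remove [ghrf,axwj] add [drtpg,qubek] -> 7 lines: xqur osh hxw drtpg qubek ntigg txfiw
Hunk 4: at line 1 remove [hxw] add [uzq,gwiq] -> 8 lines: xqur osh uzq gwiq drtpg qubek ntigg txfiw
Hunk 5: at line 2 remove [uzq] add [hbk] -> 8 lines: xqur osh hbk gwiq drtpg qubek ntigg txfiw
Final line count: 8

Answer: 8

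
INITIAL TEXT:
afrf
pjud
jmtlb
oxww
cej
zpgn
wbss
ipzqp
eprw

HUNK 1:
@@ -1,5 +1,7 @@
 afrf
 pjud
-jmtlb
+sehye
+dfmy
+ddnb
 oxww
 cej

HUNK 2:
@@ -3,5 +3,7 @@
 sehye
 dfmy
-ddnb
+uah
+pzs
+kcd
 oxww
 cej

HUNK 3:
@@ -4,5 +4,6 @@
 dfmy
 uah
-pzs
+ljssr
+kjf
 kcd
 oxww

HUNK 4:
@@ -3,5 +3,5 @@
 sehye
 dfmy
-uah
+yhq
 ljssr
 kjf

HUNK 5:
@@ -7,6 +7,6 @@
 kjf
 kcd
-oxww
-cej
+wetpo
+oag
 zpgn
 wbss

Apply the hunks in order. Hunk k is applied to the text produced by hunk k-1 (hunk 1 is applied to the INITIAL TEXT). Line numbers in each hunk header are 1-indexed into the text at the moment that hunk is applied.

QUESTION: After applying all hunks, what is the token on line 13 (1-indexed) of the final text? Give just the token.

Hunk 1: at line 1 remove [jmtlb] add [sehye,dfmy,ddnb] -> 11 lines: afrf pjud sehye dfmy ddnb oxww cej zpgn wbss ipzqp eprw
Hunk 2: at line 3 remove [ddnb] add [uah,pzs,kcd] -> 13 lines: afrf pjud sehye dfmy uah pzs kcd oxww cej zpgn wbss ipzqp eprw
Hunk 3: at line 4 remove [pzs] add [ljssr,kjf] -> 14 lines: afrf pjud sehye dfmy uah ljssr kjf kcd oxww cej zpgn wbss ipzqp eprw
Hunk 4: at line 3 remove [uah] add [yhq] -> 14 lines: afrf pjud sehye dfmy yhq ljssr kjf kcd oxww cej zpgn wbss ipzqp eprw
Hunk 5: at line 7 remove [oxww,cej] add [wetpo,oag] -> 14 lines: afrf pjud sehye dfmy yhq ljssr kjf kcd wetpo oag zpgn wbss ipzqp eprw
Final line 13: ipzqp

Answer: ipzqp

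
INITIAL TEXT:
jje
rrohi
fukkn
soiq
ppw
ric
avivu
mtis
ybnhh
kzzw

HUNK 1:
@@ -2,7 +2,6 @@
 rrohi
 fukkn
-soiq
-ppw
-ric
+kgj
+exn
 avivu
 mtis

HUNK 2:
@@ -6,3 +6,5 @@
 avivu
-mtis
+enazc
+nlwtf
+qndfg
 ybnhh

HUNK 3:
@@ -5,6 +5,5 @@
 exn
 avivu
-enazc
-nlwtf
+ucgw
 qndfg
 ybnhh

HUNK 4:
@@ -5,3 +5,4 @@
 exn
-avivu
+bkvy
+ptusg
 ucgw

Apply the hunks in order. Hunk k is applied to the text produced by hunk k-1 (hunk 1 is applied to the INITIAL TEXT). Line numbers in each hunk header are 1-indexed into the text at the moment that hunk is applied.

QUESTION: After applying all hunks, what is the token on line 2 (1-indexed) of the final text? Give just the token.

Hunk 1: at line 2 remove [soiq,ppw,ric] add [kgj,exn] -> 9 lines: jje rrohi fukkn kgj exn avivu mtis ybnhh kzzw
Hunk 2: at line 6 remove [mtis] add [enazc,nlwtf,qndfg] -> 11 lines: jje rrohi fukkn kgj exn avivu enazc nlwtf qndfg ybnhh kzzw
Hunk 3: at line 5 remove [enazc,nlwtf] add [ucgw] -> 10 lines: jje rrohi fukkn kgj exn avivu ucgw qndfg ybnhh kzzw
Hunk 4: at line 5 remove [avivu] add [bkvy,ptusg] -> 11 lines: jje rrohi fukkn kgj exn bkvy ptusg ucgw qndfg ybnhh kzzw
Final line 2: rrohi

Answer: rrohi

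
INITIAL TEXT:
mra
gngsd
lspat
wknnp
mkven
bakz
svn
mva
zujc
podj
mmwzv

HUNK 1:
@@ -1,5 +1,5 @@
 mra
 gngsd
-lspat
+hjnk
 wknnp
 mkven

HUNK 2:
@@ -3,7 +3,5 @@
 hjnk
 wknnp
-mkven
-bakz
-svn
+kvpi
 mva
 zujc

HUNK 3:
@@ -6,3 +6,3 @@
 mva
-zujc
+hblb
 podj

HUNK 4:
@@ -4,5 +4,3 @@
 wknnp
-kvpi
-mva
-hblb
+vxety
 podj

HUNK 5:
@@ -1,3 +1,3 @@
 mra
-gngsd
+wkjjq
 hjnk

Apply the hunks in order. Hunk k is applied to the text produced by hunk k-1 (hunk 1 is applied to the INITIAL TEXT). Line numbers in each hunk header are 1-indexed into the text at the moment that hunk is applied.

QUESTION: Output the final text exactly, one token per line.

Answer: mra
wkjjq
hjnk
wknnp
vxety
podj
mmwzv

Derivation:
Hunk 1: at line 1 remove [lspat] add [hjnk] -> 11 lines: mra gngsd hjnk wknnp mkven bakz svn mva zujc podj mmwzv
Hunk 2: at line 3 remove [mkven,bakz,svn] add [kvpi] -> 9 lines: mra gngsd hjnk wknnp kvpi mva zujc podj mmwzv
Hunk 3: at line 6 remove [zujc] add [hblb] -> 9 lines: mra gngsd hjnk wknnp kvpi mva hblb podj mmwzv
Hunk 4: at line 4 remove [kvpi,mva,hblb] add [vxety] -> 7 lines: mra gngsd hjnk wknnp vxety podj mmwzv
Hunk 5: at line 1 remove [gngsd] add [wkjjq] -> 7 lines: mra wkjjq hjnk wknnp vxety podj mmwzv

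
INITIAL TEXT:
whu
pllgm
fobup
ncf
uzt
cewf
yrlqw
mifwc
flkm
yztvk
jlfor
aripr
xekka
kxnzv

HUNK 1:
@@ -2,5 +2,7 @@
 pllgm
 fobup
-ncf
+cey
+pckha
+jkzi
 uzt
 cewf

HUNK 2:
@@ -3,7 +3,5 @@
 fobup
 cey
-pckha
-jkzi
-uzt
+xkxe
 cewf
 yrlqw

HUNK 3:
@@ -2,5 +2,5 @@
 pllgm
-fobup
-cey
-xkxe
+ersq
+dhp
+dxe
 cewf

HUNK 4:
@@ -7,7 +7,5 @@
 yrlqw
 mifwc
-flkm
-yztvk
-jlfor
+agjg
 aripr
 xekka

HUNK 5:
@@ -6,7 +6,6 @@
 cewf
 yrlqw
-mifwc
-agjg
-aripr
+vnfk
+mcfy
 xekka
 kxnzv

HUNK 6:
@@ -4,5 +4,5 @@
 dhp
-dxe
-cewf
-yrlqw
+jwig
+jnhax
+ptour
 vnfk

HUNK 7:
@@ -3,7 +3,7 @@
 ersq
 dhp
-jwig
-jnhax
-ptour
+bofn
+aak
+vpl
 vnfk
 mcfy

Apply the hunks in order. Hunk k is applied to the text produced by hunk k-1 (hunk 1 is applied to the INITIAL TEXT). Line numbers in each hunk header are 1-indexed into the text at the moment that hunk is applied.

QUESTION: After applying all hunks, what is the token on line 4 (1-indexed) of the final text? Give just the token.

Answer: dhp

Derivation:
Hunk 1: at line 2 remove [ncf] add [cey,pckha,jkzi] -> 16 lines: whu pllgm fobup cey pckha jkzi uzt cewf yrlqw mifwc flkm yztvk jlfor aripr xekka kxnzv
Hunk 2: at line 3 remove [pckha,jkzi,uzt] add [xkxe] -> 14 lines: whu pllgm fobup cey xkxe cewf yrlqw mifwc flkm yztvk jlfor aripr xekka kxnzv
Hunk 3: at line 2 remove [fobup,cey,xkxe] add [ersq,dhp,dxe] -> 14 lines: whu pllgm ersq dhp dxe cewf yrlqw mifwc flkm yztvk jlfor aripr xekka kxnzv
Hunk 4: at line 7 remove [flkm,yztvk,jlfor] add [agjg] -> 12 lines: whu pllgm ersq dhp dxe cewf yrlqw mifwc agjg aripr xekka kxnzv
Hunk 5: at line 6 remove [mifwc,agjg,aripr] add [vnfk,mcfy] -> 11 lines: whu pllgm ersq dhp dxe cewf yrlqw vnfk mcfy xekka kxnzv
Hunk 6: at line 4 remove [dxe,cewf,yrlqw] add [jwig,jnhax,ptour] -> 11 lines: whu pllgm ersq dhp jwig jnhax ptour vnfk mcfy xekka kxnzv
Hunk 7: at line 3 remove [jwig,jnhax,ptour] add [bofn,aak,vpl] -> 11 lines: whu pllgm ersq dhp bofn aak vpl vnfk mcfy xekka kxnzv
Final line 4: dhp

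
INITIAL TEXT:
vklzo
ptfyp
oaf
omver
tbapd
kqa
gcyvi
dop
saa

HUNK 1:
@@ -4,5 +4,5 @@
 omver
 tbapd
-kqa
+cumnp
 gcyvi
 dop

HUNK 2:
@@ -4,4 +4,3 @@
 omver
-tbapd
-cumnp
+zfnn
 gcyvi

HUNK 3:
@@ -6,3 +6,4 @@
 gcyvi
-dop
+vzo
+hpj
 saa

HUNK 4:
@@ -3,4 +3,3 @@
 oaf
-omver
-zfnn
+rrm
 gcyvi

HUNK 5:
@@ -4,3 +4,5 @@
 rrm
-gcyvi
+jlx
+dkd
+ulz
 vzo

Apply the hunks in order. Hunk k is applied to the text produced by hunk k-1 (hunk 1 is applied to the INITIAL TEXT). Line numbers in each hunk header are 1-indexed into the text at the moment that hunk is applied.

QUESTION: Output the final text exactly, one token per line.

Hunk 1: at line 4 remove [kqa] add [cumnp] -> 9 lines: vklzo ptfyp oaf omver tbapd cumnp gcyvi dop saa
Hunk 2: at line 4 remove [tbapd,cumnp] add [zfnn] -> 8 lines: vklzo ptfyp oaf omver zfnn gcyvi dop saa
Hunk 3: at line 6 remove [dop] add [vzo,hpj] -> 9 lines: vklzo ptfyp oaf omver zfnn gcyvi vzo hpj saa
Hunk 4: at line 3 remove [omver,zfnn] add [rrm] -> 8 lines: vklzo ptfyp oaf rrm gcyvi vzo hpj saa
Hunk 5: at line 4 remove [gcyvi] add [jlx,dkd,ulz] -> 10 lines: vklzo ptfyp oaf rrm jlx dkd ulz vzo hpj saa

Answer: vklzo
ptfyp
oaf
rrm
jlx
dkd
ulz
vzo
hpj
saa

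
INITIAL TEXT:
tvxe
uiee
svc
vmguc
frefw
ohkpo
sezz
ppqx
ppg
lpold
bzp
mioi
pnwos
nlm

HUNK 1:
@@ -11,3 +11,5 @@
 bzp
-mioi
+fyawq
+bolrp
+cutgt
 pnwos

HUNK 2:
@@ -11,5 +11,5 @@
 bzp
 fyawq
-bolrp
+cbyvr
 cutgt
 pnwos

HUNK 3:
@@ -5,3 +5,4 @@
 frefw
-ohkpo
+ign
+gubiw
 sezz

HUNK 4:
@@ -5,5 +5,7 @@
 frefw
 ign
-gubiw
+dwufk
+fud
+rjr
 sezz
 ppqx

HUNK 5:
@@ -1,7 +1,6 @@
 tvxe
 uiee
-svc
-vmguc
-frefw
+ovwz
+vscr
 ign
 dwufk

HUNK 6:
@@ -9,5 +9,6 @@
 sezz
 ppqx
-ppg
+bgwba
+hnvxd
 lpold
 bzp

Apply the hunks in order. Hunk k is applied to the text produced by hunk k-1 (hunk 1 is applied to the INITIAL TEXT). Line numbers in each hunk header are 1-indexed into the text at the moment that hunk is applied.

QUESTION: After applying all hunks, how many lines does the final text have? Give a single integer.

Answer: 19

Derivation:
Hunk 1: at line 11 remove [mioi] add [fyawq,bolrp,cutgt] -> 16 lines: tvxe uiee svc vmguc frefw ohkpo sezz ppqx ppg lpold bzp fyawq bolrp cutgt pnwos nlm
Hunk 2: at line 11 remove [bolrp] add [cbyvr] -> 16 lines: tvxe uiee svc vmguc frefw ohkpo sezz ppqx ppg lpold bzp fyawq cbyvr cutgt pnwos nlm
Hunk 3: at line 5 remove [ohkpo] add [ign,gubiw] -> 17 lines: tvxe uiee svc vmguc frefw ign gubiw sezz ppqx ppg lpold bzp fyawq cbyvr cutgt pnwos nlm
Hunk 4: at line 5 remove [gubiw] add [dwufk,fud,rjr] -> 19 lines: tvxe uiee svc vmguc frefw ign dwufk fud rjr sezz ppqx ppg lpold bzp fyawq cbyvr cutgt pnwos nlm
Hunk 5: at line 1 remove [svc,vmguc,frefw] add [ovwz,vscr] -> 18 lines: tvxe uiee ovwz vscr ign dwufk fud rjr sezz ppqx ppg lpold bzp fyawq cbyvr cutgt pnwos nlm
Hunk 6: at line 9 remove [ppg] add [bgwba,hnvxd] -> 19 lines: tvxe uiee ovwz vscr ign dwufk fud rjr sezz ppqx bgwba hnvxd lpold bzp fyawq cbyvr cutgt pnwos nlm
Final line count: 19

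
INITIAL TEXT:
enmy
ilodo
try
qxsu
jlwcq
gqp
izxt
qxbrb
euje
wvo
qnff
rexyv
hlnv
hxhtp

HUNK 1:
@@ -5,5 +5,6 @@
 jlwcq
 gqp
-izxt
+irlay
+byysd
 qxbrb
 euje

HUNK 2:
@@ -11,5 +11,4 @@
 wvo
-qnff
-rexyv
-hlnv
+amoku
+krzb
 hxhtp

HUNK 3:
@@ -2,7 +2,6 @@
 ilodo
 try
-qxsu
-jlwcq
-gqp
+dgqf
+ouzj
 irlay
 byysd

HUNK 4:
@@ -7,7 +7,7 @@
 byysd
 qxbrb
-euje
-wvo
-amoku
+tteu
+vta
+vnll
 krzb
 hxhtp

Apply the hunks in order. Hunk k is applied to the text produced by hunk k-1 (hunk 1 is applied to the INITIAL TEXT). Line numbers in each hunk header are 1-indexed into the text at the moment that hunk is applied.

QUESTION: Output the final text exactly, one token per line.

Answer: enmy
ilodo
try
dgqf
ouzj
irlay
byysd
qxbrb
tteu
vta
vnll
krzb
hxhtp

Derivation:
Hunk 1: at line 5 remove [izxt] add [irlay,byysd] -> 15 lines: enmy ilodo try qxsu jlwcq gqp irlay byysd qxbrb euje wvo qnff rexyv hlnv hxhtp
Hunk 2: at line 11 remove [qnff,rexyv,hlnv] add [amoku,krzb] -> 14 lines: enmy ilodo try qxsu jlwcq gqp irlay byysd qxbrb euje wvo amoku krzb hxhtp
Hunk 3: at line 2 remove [qxsu,jlwcq,gqp] add [dgqf,ouzj] -> 13 lines: enmy ilodo try dgqf ouzj irlay byysd qxbrb euje wvo amoku krzb hxhtp
Hunk 4: at line 7 remove [euje,wvo,amoku] add [tteu,vta,vnll] -> 13 lines: enmy ilodo try dgqf ouzj irlay byysd qxbrb tteu vta vnll krzb hxhtp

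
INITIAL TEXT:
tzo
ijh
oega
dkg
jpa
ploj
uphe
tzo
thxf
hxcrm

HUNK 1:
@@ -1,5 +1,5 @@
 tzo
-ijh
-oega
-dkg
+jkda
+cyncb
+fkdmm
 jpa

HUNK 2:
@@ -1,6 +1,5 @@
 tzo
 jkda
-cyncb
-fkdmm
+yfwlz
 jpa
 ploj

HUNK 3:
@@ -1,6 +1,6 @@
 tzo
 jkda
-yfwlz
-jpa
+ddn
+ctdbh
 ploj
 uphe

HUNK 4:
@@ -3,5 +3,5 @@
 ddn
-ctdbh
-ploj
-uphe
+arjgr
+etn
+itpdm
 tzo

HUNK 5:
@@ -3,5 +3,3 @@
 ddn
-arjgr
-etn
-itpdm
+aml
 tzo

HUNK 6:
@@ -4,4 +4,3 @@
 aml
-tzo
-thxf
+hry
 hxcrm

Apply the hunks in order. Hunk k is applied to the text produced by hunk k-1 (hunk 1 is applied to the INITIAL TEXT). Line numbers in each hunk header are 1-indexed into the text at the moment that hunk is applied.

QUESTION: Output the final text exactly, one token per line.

Answer: tzo
jkda
ddn
aml
hry
hxcrm

Derivation:
Hunk 1: at line 1 remove [ijh,oega,dkg] add [jkda,cyncb,fkdmm] -> 10 lines: tzo jkda cyncb fkdmm jpa ploj uphe tzo thxf hxcrm
Hunk 2: at line 1 remove [cyncb,fkdmm] add [yfwlz] -> 9 lines: tzo jkda yfwlz jpa ploj uphe tzo thxf hxcrm
Hunk 3: at line 1 remove [yfwlz,jpa] add [ddn,ctdbh] -> 9 lines: tzo jkda ddn ctdbh ploj uphe tzo thxf hxcrm
Hunk 4: at line 3 remove [ctdbh,ploj,uphe] add [arjgr,etn,itpdm] -> 9 lines: tzo jkda ddn arjgr etn itpdm tzo thxf hxcrm
Hunk 5: at line 3 remove [arjgr,etn,itpdm] add [aml] -> 7 lines: tzo jkda ddn aml tzo thxf hxcrm
Hunk 6: at line 4 remove [tzo,thxf] add [hry] -> 6 lines: tzo jkda ddn aml hry hxcrm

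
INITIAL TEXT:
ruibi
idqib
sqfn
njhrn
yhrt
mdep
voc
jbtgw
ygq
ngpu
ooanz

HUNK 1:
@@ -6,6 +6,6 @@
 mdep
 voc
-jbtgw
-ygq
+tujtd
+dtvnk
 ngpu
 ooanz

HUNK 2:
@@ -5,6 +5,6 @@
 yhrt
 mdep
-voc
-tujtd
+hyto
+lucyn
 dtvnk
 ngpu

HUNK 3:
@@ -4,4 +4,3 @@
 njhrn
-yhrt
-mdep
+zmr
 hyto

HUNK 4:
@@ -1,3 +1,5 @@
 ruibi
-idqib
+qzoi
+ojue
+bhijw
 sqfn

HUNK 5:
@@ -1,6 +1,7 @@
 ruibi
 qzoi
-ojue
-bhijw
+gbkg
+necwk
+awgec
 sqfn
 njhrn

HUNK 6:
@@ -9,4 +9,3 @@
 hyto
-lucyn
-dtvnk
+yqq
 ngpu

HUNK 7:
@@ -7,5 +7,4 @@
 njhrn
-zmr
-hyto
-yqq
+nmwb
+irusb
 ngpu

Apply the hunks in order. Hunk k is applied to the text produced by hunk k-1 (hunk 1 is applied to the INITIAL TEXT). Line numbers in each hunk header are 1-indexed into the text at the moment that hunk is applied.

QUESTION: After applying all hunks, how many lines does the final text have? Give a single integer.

Answer: 11

Derivation:
Hunk 1: at line 6 remove [jbtgw,ygq] add [tujtd,dtvnk] -> 11 lines: ruibi idqib sqfn njhrn yhrt mdep voc tujtd dtvnk ngpu ooanz
Hunk 2: at line 5 remove [voc,tujtd] add [hyto,lucyn] -> 11 lines: ruibi idqib sqfn njhrn yhrt mdep hyto lucyn dtvnk ngpu ooanz
Hunk 3: at line 4 remove [yhrt,mdep] add [zmr] -> 10 lines: ruibi idqib sqfn njhrn zmr hyto lucyn dtvnk ngpu ooanz
Hunk 4: at line 1 remove [idqib] add [qzoi,ojue,bhijw] -> 12 lines: ruibi qzoi ojue bhijw sqfn njhrn zmr hyto lucyn dtvnk ngpu ooanz
Hunk 5: at line 1 remove [ojue,bhijw] add [gbkg,necwk,awgec] -> 13 lines: ruibi qzoi gbkg necwk awgec sqfn njhrn zmr hyto lucyn dtvnk ngpu ooanz
Hunk 6: at line 9 remove [lucyn,dtvnk] add [yqq] -> 12 lines: ruibi qzoi gbkg necwk awgec sqfn njhrn zmr hyto yqq ngpu ooanz
Hunk 7: at line 7 remove [zmr,hyto,yqq] add [nmwb,irusb] -> 11 lines: ruibi qzoi gbkg necwk awgec sqfn njhrn nmwb irusb ngpu ooanz
Final line count: 11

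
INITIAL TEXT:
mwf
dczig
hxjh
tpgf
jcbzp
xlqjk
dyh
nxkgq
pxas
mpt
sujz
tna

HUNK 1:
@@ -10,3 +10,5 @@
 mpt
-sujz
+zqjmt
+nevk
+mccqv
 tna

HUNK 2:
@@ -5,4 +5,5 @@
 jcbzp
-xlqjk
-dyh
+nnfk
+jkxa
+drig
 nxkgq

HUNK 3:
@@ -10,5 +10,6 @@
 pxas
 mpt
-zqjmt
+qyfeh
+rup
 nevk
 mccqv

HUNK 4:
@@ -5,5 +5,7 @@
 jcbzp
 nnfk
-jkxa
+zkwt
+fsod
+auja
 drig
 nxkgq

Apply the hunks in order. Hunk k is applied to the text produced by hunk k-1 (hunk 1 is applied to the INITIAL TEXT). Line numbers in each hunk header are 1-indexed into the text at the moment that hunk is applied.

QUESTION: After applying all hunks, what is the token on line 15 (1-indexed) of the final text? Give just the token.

Answer: rup

Derivation:
Hunk 1: at line 10 remove [sujz] add [zqjmt,nevk,mccqv] -> 14 lines: mwf dczig hxjh tpgf jcbzp xlqjk dyh nxkgq pxas mpt zqjmt nevk mccqv tna
Hunk 2: at line 5 remove [xlqjk,dyh] add [nnfk,jkxa,drig] -> 15 lines: mwf dczig hxjh tpgf jcbzp nnfk jkxa drig nxkgq pxas mpt zqjmt nevk mccqv tna
Hunk 3: at line 10 remove [zqjmt] add [qyfeh,rup] -> 16 lines: mwf dczig hxjh tpgf jcbzp nnfk jkxa drig nxkgq pxas mpt qyfeh rup nevk mccqv tna
Hunk 4: at line 5 remove [jkxa] add [zkwt,fsod,auja] -> 18 lines: mwf dczig hxjh tpgf jcbzp nnfk zkwt fsod auja drig nxkgq pxas mpt qyfeh rup nevk mccqv tna
Final line 15: rup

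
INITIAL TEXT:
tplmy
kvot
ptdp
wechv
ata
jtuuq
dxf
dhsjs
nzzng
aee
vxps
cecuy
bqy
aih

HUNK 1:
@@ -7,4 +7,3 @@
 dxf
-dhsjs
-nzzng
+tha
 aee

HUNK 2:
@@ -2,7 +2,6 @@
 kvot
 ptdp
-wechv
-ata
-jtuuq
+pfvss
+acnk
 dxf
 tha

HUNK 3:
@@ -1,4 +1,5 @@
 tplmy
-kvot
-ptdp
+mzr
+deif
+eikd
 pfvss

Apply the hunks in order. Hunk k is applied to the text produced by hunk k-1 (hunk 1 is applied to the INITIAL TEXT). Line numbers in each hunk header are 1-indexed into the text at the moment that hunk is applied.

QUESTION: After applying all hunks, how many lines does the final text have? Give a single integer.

Answer: 13

Derivation:
Hunk 1: at line 7 remove [dhsjs,nzzng] add [tha] -> 13 lines: tplmy kvot ptdp wechv ata jtuuq dxf tha aee vxps cecuy bqy aih
Hunk 2: at line 2 remove [wechv,ata,jtuuq] add [pfvss,acnk] -> 12 lines: tplmy kvot ptdp pfvss acnk dxf tha aee vxps cecuy bqy aih
Hunk 3: at line 1 remove [kvot,ptdp] add [mzr,deif,eikd] -> 13 lines: tplmy mzr deif eikd pfvss acnk dxf tha aee vxps cecuy bqy aih
Final line count: 13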